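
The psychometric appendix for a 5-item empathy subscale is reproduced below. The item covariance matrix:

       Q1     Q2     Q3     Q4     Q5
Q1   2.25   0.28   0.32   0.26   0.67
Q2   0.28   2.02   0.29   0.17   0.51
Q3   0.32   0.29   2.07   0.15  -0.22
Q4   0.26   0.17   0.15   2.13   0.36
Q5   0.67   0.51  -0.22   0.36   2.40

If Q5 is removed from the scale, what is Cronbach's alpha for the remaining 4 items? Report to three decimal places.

Remaining items: Q1, Q2, Q3, Q4 (k = 4).
sum of item variances = 2.25 + 2.02 + 2.07 + 2.13 = 8.47
σ²_T = 8.47 + 2 × 1.47 = 11.41
α (item deleted) = (4/3)·(1 − 8.47/11.41) = 0.344

Cronbach's alpha = 0.344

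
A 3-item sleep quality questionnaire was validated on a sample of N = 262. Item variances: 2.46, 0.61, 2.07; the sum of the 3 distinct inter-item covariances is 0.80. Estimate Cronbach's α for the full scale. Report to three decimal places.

α = 0.356

ΣVar(i) = 2.46 + 0.61 + 2.07 = 5.14
Sum of distinct covariances = 0.80
Var(T) = ΣVar(i) + 2·Σcov = 5.14 + 2 × 0.80 = 6.74
α = (3/2)·(1 − 5.14/6.74) = 0.356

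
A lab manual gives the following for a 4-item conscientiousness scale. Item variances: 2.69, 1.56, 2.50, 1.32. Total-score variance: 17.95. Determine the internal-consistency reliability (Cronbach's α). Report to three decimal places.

Σσᵢ² = 2.69 + 1.56 + 2.50 + 1.32 = 8.07
α = (k/(k−1))·(1 − Σσᵢ²/σ²_total) = (4/3)·(1 − 8.07/17.95) = 0.734

Cronbach's α = 0.734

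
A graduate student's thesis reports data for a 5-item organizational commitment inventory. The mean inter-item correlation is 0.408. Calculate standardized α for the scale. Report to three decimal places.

Standardized α = k·r̄ / (1 + (k−1)·r̄) = 5 × 0.408 / (1 + 4 × 0.408)
  = 2.0400 / 2.6320 = 0.775

standardized α = 0.775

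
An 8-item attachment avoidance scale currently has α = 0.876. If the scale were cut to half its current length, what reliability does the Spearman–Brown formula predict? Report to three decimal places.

predicted reliability = 0.779

Length factor m = 1/2
α' = m·α / (1 − (1−m)·α)
   = 1/2 × 0.876 / (1 − (1 − 1/2) × 0.876)
   = 0.4380 / 0.5620 = 0.779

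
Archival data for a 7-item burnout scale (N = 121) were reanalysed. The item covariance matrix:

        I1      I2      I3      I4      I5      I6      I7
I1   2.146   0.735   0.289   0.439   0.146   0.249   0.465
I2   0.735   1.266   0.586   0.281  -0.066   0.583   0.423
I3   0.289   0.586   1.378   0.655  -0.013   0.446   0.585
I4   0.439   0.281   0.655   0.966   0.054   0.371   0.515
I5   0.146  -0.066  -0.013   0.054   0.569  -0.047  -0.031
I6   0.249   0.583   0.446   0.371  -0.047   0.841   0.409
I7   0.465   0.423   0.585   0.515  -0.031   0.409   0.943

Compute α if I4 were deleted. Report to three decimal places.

α = 0.686

Remaining items: I1, I2, I3, I5, I6, I7 (k = 6).
sum of item variances = 2.146 + 1.266 + 1.378 + 0.569 + 0.841 + 0.943 = 7.143
total variance = 7.143 + 2 × 4.759 = 16.661
α (item deleted) = (6/5)·(1 − 7.143/16.661) = 0.686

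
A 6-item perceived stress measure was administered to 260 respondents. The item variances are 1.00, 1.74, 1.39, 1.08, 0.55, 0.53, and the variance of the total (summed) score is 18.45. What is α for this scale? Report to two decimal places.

α = 0.79

Σσ²ᵢ = 1.00 + 1.74 + 1.39 + 1.08 + 0.55 + 0.53 = 6.29
α = (k/(k−1))·(1 − Σσ²ᵢ/Var(T)) = (6/5)·(1 − 6.29/18.45) = 0.79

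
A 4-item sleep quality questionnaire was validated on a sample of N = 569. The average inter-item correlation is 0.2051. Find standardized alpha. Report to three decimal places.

standardized alpha = 0.508

Standardized α = k·r̄ / (1 + (k−1)·r̄) = 4 × 0.2051 / (1 + 3 × 0.2051)
  = 0.8204 / 1.6153 = 0.508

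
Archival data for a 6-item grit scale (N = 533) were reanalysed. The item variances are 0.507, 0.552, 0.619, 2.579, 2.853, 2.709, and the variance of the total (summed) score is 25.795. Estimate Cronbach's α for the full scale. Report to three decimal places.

Cronbach's α = 0.743

sum of item variances = 0.507 + 0.552 + 0.619 + 2.579 + 2.853 + 2.709 = 9.819
α = (k/(k−1))·(1 − sum of item variances/total variance) = (6/5)·(1 − 9.819/25.795) = 0.743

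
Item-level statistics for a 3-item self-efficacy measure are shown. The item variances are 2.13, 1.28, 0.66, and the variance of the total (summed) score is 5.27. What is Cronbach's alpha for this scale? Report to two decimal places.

ΣVar(i) = 2.13 + 1.28 + 0.66 = 4.07
α = (k/(k−1))·(1 − ΣVar(i)/total variance) = (3/2)·(1 − 4.07/5.27) = 0.34

α = 0.34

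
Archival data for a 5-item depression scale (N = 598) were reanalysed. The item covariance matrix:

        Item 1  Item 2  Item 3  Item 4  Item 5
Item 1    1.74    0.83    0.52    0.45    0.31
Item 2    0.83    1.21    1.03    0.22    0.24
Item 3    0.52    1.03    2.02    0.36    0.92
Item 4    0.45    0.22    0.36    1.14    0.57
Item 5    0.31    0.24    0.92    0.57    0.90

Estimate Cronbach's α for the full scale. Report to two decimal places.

α = 0.76

Σσᵢ² = 1.74 + 1.21 + 2.02 + 1.14 + 0.90 = 7.01
Σ_{i<j} σ_ij = 5.45
σ²_total = 7.01 + 2 × 5.45 = 17.91
α = (k/(k−1))·(1 − Σσᵢ²/σ²_total) = (5/4)·(1 − 7.01/17.91) = 0.76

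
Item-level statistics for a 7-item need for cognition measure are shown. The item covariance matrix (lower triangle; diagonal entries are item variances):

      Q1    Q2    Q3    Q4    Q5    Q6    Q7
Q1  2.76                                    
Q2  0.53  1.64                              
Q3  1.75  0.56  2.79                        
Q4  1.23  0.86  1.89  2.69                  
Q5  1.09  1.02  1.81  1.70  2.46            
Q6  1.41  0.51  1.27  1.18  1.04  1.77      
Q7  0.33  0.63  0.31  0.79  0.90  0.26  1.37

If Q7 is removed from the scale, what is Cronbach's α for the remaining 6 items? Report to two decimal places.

Remaining items: Q1, Q2, Q3, Q4, Q5, Q6 (k = 6).
sum of item variances = 2.76 + 1.64 + 2.79 + 2.69 + 2.46 + 1.77 = 14.11
total variance = 14.11 + 2 × 17.85 = 49.81
α (item deleted) = (6/5)·(1 − 14.11/49.81) = 0.86

α = 0.86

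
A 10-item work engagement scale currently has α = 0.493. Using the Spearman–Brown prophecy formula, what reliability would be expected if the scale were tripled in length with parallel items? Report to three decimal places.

predicted reliability = 0.745

Length factor m = 3
α' = m·α / (1 + (m−1)·α)
   = 3 × 0.493 / (1 + (3 − 1) × 0.493)
   = 1.4790 / 1.9860 = 0.745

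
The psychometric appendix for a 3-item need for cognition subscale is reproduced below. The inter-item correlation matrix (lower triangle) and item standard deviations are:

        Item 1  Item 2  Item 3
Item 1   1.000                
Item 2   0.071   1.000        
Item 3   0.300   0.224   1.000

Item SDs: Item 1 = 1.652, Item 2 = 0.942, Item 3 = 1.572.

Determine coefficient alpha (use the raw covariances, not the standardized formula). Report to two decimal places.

Σσ²ᵢ = 1.652² + 0.942² + 1.572² = 6.0877
Covariances σ_ij = r_ij · s_i · s_j:
  σ(Item 1,Item 2) = 0.071 × 1.652 × 0.942 = 0.1105
  σ(Item 1,Item 3) = 0.300 × 1.652 × 1.572 = 0.7791
  σ(Item 2,Item 3) = 0.224 × 0.942 × 1.572 = 0.3317
σ²_T = Σσ²ᵢ + 2·Σσ_ij = 6.0877 + 2 × 1.2213 = 8.5303
α = (3/2)·(1 − 6.0877/8.5303) = 0.43

α = 0.43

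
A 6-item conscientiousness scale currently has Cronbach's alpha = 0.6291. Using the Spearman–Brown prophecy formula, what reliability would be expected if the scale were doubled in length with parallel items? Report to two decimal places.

predicted reliability = 0.77

Length factor m = 2
α' = m·α / (1 + (m−1)·α)
   = 2 × 0.6291 / (1 + (2 − 1) × 0.6291)
   = 1.2582 / 1.6291 = 0.77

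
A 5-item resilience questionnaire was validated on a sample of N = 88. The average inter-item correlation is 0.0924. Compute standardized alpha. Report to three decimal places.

Standardized α = k·r̄ / (1 + (k−1)·r̄) = 5 × 0.0924 / (1 + 4 × 0.0924)
  = 0.4620 / 1.3696 = 0.337

α = 0.337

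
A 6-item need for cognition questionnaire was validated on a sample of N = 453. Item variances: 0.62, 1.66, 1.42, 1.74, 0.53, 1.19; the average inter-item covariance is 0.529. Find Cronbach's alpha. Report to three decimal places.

sum of item variances = 0.62 + 1.66 + 1.42 + 1.74 + 0.53 + 1.19 = 7.16
Sum of the 15 distinct covariances = 15 × 0.529 = 7.935
σ²_T = sum of item variances + 2·Σcov = 7.16 + 2 × 7.935 = 23.030
α = (6/5)·(1 − 7.16/23.030) = 0.827

Cronbach's alpha = 0.827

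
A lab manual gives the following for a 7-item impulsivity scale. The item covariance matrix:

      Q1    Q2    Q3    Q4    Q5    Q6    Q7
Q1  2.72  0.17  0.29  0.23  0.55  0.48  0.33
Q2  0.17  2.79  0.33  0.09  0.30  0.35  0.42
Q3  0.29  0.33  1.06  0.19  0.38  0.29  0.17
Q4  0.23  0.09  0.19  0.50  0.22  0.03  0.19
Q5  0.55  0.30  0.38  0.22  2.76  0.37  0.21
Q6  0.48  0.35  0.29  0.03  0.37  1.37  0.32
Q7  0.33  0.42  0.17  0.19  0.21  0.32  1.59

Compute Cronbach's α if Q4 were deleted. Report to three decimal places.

Remaining items: Q1, Q2, Q3, Q5, Q6, Q7 (k = 6).
Σσᵢ² = 2.72 + 2.79 + 1.06 + 2.76 + 1.37 + 1.59 = 12.29
σ²_T = 12.29 + 2 × 4.96 = 22.21
α (item deleted) = (6/5)·(1 − 12.29/22.21) = 0.536

Cronbach's α = 0.536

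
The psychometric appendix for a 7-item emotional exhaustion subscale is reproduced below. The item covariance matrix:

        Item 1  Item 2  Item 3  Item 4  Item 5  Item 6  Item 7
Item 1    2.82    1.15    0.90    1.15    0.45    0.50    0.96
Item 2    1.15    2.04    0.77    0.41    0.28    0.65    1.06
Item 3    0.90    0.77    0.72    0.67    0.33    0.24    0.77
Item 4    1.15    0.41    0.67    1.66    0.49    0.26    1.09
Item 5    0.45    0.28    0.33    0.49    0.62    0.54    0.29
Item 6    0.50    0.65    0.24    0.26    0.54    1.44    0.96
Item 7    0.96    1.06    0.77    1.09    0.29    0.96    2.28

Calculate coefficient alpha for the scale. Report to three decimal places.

Σσᵢ² = 2.82 + 2.04 + 0.72 + 1.66 + 0.62 + 1.44 + 2.28 = 11.58
Σ_{i<j} σ_ij = 13.92
σ²_total = 11.58 + 2 × 13.92 = 39.42
α = (k/(k−1))·(1 − Σσᵢ²/σ²_total) = (7/6)·(1 − 11.58/39.42) = 0.824

α = 0.824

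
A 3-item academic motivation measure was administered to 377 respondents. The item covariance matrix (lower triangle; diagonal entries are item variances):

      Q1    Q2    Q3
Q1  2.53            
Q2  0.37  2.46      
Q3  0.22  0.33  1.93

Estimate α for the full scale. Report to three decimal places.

α = 0.315

sum of item variances = 2.53 + 2.46 + 1.93 = 6.92
Sum of the distinct covariances = 0.92
Var(T) = 6.92 + 2 × 0.92 = 8.76
α = (k/(k−1))·(1 − sum of item variances/Var(T)) = (3/2)·(1 − 6.92/8.76) = 0.315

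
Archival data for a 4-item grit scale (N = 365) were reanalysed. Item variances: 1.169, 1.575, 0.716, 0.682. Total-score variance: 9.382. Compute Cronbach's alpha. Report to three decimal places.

sum of item variances = 1.169 + 1.575 + 0.716 + 0.682 = 4.142
α = (k/(k−1))·(1 − sum of item variances/total variance) = (4/3)·(1 − 4.142/9.382) = 0.745

α = 0.745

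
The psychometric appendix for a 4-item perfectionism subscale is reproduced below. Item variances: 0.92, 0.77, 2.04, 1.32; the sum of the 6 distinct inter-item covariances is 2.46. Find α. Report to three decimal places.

α = 0.658

sum of item variances = 0.92 + 0.77 + 2.04 + 1.32 = 5.05
Sum of distinct covariances = 2.46
Var(T) = sum of item variances + 2·Σcov = 5.05 + 2 × 2.46 = 9.97
α = (4/3)·(1 − 5.05/9.97) = 0.658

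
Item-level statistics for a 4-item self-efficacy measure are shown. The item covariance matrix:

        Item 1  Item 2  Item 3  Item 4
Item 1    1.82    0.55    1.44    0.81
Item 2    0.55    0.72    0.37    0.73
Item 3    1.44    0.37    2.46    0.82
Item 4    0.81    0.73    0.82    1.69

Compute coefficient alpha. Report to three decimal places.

sum of item variances = 1.82 + 0.72 + 2.46 + 1.69 = 6.69
Sum of off-diagonal covariances = 4.72
Var(T) = 6.69 + 2 × 4.72 = 16.13
α = (k/(k−1))·(1 − sum of item variances/Var(T)) = (4/3)·(1 − 6.69/16.13) = 0.780

α = 0.780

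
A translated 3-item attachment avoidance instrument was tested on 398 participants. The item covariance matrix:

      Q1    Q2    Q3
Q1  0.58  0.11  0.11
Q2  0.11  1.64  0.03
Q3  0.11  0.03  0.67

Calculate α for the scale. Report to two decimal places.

Σσᵢ² = 0.58 + 1.64 + 0.67 = 2.89
Σ_{i<j} σ_ij = 0.25
σ²_T = 2.89 + 2 × 0.25 = 3.39
α = (k/(k−1))·(1 − Σσᵢ²/σ²_T) = (3/2)·(1 − 2.89/3.39) = 0.22

α = 0.22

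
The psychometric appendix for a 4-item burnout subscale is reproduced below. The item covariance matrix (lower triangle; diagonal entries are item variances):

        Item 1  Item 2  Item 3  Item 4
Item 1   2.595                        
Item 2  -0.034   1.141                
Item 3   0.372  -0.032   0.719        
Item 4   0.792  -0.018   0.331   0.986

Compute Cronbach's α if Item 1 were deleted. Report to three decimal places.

α = 0.247

Remaining items: Item 2, Item 3, Item 4 (k = 3).
ΣVar(i) = 1.141 + 0.719 + 0.986 = 2.846
σ²_total = 2.846 + 2 × 0.281 = 3.408
α (item deleted) = (3/2)·(1 − 2.846/3.408) = 0.247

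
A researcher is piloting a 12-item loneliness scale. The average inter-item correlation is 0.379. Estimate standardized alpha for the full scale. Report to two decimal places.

Standardized α = k·r̄ / (1 + (k−1)·r̄) = 12 × 0.379 / (1 + 11 × 0.379)
  = 4.5480 / 5.1690 = 0.88

standardized alpha = 0.88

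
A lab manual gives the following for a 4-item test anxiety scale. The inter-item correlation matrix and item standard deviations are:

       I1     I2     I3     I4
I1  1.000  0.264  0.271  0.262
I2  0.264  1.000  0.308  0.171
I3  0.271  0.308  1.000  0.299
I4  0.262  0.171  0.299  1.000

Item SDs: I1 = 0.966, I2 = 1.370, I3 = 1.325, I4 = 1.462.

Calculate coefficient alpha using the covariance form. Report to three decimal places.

α = 0.576

Σσ²ᵢ = 0.966² + 1.370² + 1.325² + 1.462² = 6.7031
Covariances σ_ij = r_ij · s_i · s_j:
  σ(I1,I2) = 0.264 × 0.966 × 1.370 = 0.3494
  σ(I1,I3) = 0.271 × 0.966 × 1.325 = 0.3469
  σ(I1,I4) = 0.262 × 0.966 × 1.462 = 0.3700
  σ(I2,I3) = 0.308 × 1.370 × 1.325 = 0.5591
  σ(I2,I4) = 0.171 × 1.370 × 1.462 = 0.3425
  σ(I3,I4) = 0.299 × 1.325 × 1.462 = 0.5792
σ²_T = Σσ²ᵢ + 2·Σσ_ij = 6.7031 + 2 × 2.5471 = 11.7973
α = (4/3)·(1 − 6.7031/11.7973) = 0.576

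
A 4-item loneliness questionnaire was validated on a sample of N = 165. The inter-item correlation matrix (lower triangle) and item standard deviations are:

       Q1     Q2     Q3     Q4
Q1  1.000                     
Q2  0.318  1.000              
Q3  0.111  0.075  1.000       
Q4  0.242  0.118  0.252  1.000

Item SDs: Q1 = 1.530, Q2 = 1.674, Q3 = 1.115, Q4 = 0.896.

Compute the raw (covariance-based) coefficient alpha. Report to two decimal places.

coefficient alpha = 0.46

Σσ²ᵢ = 1.530² + 1.674² + 1.115² + 0.896² = 7.1892
Covariances σ_ij = r_ij · s_i · s_j:
  σ(Q1,Q2) = 0.318 × 1.530 × 1.674 = 0.8145
  σ(Q1,Q3) = 0.111 × 1.530 × 1.115 = 0.1894
  σ(Q1,Q4) = 0.242 × 1.530 × 0.896 = 0.3318
  σ(Q2,Q3) = 0.075 × 1.674 × 1.115 = 0.1400
  σ(Q2,Q4) = 0.118 × 1.674 × 0.896 = 0.1770
  σ(Q3,Q4) = 0.252 × 1.115 × 0.896 = 0.2518
σ²_T = Σσ²ᵢ + 2·Σσ_ij = 7.1892 + 2 × 1.9045 = 10.9982
α = (4/3)·(1 − 7.1892/10.9982) = 0.46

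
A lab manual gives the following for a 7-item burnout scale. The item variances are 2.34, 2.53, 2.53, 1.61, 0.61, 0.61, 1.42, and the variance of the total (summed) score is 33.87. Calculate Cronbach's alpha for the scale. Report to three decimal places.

ΣVar(i) = 2.34 + 2.53 + 2.53 + 1.61 + 0.61 + 0.61 + 1.42 = 11.65
α = (k/(k−1))·(1 − ΣVar(i)/Var(T)) = (7/6)·(1 − 11.65/33.87) = 0.765

α = 0.765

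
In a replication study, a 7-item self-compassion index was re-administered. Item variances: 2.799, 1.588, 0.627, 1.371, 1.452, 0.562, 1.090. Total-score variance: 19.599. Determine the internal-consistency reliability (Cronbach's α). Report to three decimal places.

sum of item variances = 2.799 + 1.588 + 0.627 + 1.371 + 1.452 + 0.562 + 1.090 = 9.489
α = (k/(k−1))·(1 − sum of item variances/σ²_total) = (7/6)·(1 − 9.489/19.599) = 0.602

Cronbach's α = 0.602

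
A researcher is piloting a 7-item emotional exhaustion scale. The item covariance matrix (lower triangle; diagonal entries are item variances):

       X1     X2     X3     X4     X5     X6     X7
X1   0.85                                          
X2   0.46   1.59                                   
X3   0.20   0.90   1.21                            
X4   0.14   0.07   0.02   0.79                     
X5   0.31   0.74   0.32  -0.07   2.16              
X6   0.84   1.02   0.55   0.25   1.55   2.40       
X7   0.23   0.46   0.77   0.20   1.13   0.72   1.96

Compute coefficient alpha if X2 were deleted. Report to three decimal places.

Remaining items: X1, X3, X4, X5, X6, X7 (k = 6).
ΣVar(i) = 0.85 + 1.21 + 0.79 + 2.16 + 2.40 + 1.96 = 9.37
total variance = 9.37 + 2 × 7.16 = 23.69
α (item deleted) = (6/5)·(1 − 9.37/23.69) = 0.725

α = 0.725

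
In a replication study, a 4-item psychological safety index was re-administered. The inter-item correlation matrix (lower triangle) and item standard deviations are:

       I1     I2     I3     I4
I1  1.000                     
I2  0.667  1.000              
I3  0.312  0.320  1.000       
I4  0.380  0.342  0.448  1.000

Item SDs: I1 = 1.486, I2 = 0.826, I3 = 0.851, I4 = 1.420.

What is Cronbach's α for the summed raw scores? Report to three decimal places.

Σσ²ᵢ = 1.486² + 0.826² + 0.851² + 1.420² = 5.6311
Covariances σ_ij = r_ij · s_i · s_j:
  σ(I1,I2) = 0.667 × 1.486 × 0.826 = 0.8187
  σ(I1,I3) = 0.312 × 1.486 × 0.851 = 0.3946
  σ(I1,I4) = 0.380 × 1.486 × 1.420 = 0.8018
  σ(I2,I3) = 0.320 × 0.826 × 0.851 = 0.2249
  σ(I2,I4) = 0.342 × 0.826 × 1.420 = 0.4011
  σ(I3,I4) = 0.448 × 0.851 × 1.420 = 0.5414
σ²_T = Σσ²ᵢ + 2·Σσ_ij = 5.6311 + 2 × 3.1825 = 11.9961
α = (4/3)·(1 − 5.6311/11.9961) = 0.707

Cronbach's α = 0.707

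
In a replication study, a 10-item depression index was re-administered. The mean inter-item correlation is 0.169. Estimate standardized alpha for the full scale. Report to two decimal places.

standardized alpha = 0.67

Standardized α = k·r̄ / (1 + (k−1)·r̄) = 10 × 0.169 / (1 + 9 × 0.169)
  = 1.6900 / 2.5210 = 0.67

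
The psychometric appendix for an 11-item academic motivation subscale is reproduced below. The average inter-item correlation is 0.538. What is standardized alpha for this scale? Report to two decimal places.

Standardized α = k·r̄ / (1 + (k−1)·r̄) = 11 × 0.538 / (1 + 10 × 0.538)
  = 5.9180 / 6.3800 = 0.93

standardized alpha = 0.93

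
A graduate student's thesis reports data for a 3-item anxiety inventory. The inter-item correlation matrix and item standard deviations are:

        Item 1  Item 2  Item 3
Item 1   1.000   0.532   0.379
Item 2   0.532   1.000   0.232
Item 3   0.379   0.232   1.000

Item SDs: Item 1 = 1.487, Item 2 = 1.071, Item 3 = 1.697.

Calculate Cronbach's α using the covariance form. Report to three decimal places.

Σσ²ᵢ = 1.487² + 1.071² + 1.697² = 6.2380
Covariances σ_ij = r_ij · s_i · s_j:
  σ(Item 1,Item 2) = 0.532 × 1.487 × 1.071 = 0.8473
  σ(Item 1,Item 3) = 0.379 × 1.487 × 1.697 = 0.9564
  σ(Item 2,Item 3) = 0.232 × 1.071 × 1.697 = 0.4217
σ²_T = Σσ²ᵢ + 2·Σσ_ij = 6.2380 + 2 × 2.2254 = 10.6888
α = (3/2)·(1 − 6.2380/10.6888) = 0.625

Cronbach's α = 0.625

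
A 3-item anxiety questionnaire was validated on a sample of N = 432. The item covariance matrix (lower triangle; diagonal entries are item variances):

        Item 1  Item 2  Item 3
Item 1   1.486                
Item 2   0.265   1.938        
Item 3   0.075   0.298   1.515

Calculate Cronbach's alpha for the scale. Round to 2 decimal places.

Σσᵢ² = 1.486 + 1.938 + 1.515 = 4.939
Sum of off-diagonal covariances = 0.638
σ²_T = 4.939 + 2 × 0.638 = 6.215
α = (k/(k−1))·(1 − Σσᵢ²/σ²_T) = (3/2)·(1 − 4.939/6.215) = 0.31

α = 0.31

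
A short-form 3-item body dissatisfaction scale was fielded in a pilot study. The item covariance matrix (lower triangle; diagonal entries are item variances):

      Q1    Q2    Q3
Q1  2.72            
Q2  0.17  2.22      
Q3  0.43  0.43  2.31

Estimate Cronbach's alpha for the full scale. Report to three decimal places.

α = 0.332

sum of item variances = 2.72 + 2.22 + 2.31 = 7.25
Sum of the distinct covariances = 1.03
Var(T) = 7.25 + 2 × 1.03 = 9.31
α = (k/(k−1))·(1 − sum of item variances/Var(T)) = (3/2)·(1 − 7.25/9.31) = 0.332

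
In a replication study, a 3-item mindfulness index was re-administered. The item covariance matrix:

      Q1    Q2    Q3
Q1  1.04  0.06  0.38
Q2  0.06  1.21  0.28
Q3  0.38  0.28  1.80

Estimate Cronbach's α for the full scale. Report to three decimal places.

α = 0.393

sum of item variances = 1.04 + 1.21 + 1.80 = 4.05
Sum of the distinct covariances = 0.72
total variance = 4.05 + 2 × 0.72 = 5.49
α = (k/(k−1))·(1 − sum of item variances/total variance) = (3/2)·(1 − 4.05/5.49) = 0.393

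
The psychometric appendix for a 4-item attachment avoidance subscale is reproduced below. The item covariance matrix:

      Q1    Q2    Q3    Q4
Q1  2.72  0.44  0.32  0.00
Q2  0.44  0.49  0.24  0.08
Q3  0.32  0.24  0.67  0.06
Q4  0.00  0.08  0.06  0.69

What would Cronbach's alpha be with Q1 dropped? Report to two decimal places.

Remaining items: Q2, Q3, Q4 (k = 3).
Σσᵢ² = 0.49 + 0.67 + 0.69 = 1.85
Var(T) = 1.85 + 2 × 0.38 = 2.61
α (item deleted) = (3/2)·(1 − 1.85/2.61) = 0.44

Cronbach's alpha = 0.44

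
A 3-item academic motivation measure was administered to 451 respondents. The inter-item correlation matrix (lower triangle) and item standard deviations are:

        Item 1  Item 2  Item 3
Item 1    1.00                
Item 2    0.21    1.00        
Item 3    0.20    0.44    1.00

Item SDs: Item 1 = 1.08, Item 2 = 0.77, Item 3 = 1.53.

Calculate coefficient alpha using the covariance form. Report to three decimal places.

Σσ²ᵢ = 1.08² + 0.77² + 1.53² = 4.1002
Covariances σ_ij = r_ij · s_i · s_j:
  σ(Item 1,Item 2) = 0.21 × 1.08 × 0.77 = 0.1746
  σ(Item 1,Item 3) = 0.20 × 1.08 × 1.53 = 0.3305
  σ(Item 2,Item 3) = 0.44 × 0.77 × 1.53 = 0.5184
σ²_T = Σσ²ᵢ + 2·Σσ_ij = 4.1002 + 2 × 1.0235 = 6.1472
α = (3/2)·(1 − 4.1002/6.1472) = 0.499

α = 0.499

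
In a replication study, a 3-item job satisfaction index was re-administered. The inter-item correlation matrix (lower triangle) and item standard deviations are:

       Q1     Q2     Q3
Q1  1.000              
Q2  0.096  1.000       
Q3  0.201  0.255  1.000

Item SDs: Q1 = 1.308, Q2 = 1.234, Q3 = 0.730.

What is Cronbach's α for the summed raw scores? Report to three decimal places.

Σσ²ᵢ = 1.308² + 1.234² + 0.730² = 3.7665
Covariances σ_ij = r_ij · s_i · s_j:
  σ(Q1,Q2) = 0.096 × 1.308 × 1.234 = 0.1550
  σ(Q1,Q3) = 0.201 × 1.308 × 0.730 = 0.1919
  σ(Q2,Q3) = 0.255 × 1.234 × 0.730 = 0.2297
σ²_T = Σσ²ᵢ + 2·Σσ_ij = 3.7665 + 2 × 0.5766 = 4.9197
α = (3/2)·(1 − 3.7665/4.9197) = 0.352

α = 0.352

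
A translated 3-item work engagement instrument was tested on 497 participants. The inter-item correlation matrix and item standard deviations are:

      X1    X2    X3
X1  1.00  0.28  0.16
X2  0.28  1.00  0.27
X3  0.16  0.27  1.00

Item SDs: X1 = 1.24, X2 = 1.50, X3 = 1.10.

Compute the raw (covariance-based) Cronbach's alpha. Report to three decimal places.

Σσ²ᵢ = 1.24² + 1.50² + 1.10² = 4.9976
Covariances σ_ij = r_ij · s_i · s_j:
  σ(X1,X2) = 0.28 × 1.24 × 1.50 = 0.5208
  σ(X1,X3) = 0.16 × 1.24 × 1.10 = 0.2182
  σ(X2,X3) = 0.27 × 1.50 × 1.10 = 0.4455
σ²_T = Σσ²ᵢ + 2·Σσ_ij = 4.9976 + 2 × 1.1845 = 7.3666
α = (3/2)·(1 − 4.9976/7.3666) = 0.482

α = 0.482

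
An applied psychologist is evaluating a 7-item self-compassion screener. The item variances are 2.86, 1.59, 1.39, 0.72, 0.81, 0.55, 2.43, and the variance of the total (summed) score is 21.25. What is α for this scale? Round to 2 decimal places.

α = 0.60

Σσ²ᵢ = 2.86 + 1.59 + 1.39 + 0.72 + 0.81 + 0.55 + 2.43 = 10.35
α = (k/(k−1))·(1 − Σσ²ᵢ/Var(T)) = (7/6)·(1 − 10.35/21.25) = 0.60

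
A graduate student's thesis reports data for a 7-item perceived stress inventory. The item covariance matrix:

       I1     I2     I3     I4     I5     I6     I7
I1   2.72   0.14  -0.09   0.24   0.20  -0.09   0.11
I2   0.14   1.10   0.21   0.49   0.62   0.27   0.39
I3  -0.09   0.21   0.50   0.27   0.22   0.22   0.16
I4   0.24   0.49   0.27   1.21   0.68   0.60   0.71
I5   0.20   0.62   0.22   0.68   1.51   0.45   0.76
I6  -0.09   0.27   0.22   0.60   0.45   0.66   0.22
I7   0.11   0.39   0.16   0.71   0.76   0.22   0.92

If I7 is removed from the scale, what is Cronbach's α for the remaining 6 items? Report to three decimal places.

Remaining items: I1, I2, I3, I4, I5, I6 (k = 6).
ΣVar(i) = 2.72 + 1.10 + 0.50 + 1.21 + 1.51 + 0.66 = 7.70
total variance = 7.70 + 2 × 4.43 = 16.56
α (item deleted) = (6/5)·(1 − 7.70/16.56) = 0.642

Cronbach's α = 0.642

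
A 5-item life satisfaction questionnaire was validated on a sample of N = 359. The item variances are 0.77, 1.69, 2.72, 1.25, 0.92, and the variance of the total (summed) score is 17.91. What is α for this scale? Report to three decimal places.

α = 0.737

ΣVar(i) = 0.77 + 1.69 + 2.72 + 1.25 + 0.92 = 7.35
α = (k/(k−1))·(1 − ΣVar(i)/σ²_total) = (5/4)·(1 − 7.35/17.91) = 0.737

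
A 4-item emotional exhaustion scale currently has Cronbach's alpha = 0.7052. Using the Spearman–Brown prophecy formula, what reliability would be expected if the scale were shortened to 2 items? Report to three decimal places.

predicted reliability = 0.545

Length factor m = 2/4 = 0.5000
α' = m·α / (1 − (1−m)·α)
   = 2/4 × 0.7052 / (1 − (1 − 2/4) × 0.7052)
   = 0.3526 / 0.6474 = 0.545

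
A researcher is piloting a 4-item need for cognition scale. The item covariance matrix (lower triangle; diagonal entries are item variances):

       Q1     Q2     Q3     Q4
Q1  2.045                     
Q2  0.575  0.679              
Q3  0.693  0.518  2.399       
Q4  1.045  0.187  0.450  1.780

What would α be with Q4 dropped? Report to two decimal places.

α = 0.62

Remaining items: Q1, Q2, Q3 (k = 3).
ΣVar(i) = 2.045 + 0.679 + 2.399 = 5.123
Var(T) = 5.123 + 2 × 1.786 = 8.695
α (item deleted) = (3/2)·(1 − 5.123/8.695) = 0.62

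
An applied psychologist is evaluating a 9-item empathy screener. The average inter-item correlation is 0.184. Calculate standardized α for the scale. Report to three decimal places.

standardized α = 0.670

Standardized α = k·r̄ / (1 + (k−1)·r̄) = 9 × 0.184 / (1 + 8 × 0.184)
  = 1.6560 / 2.4720 = 0.670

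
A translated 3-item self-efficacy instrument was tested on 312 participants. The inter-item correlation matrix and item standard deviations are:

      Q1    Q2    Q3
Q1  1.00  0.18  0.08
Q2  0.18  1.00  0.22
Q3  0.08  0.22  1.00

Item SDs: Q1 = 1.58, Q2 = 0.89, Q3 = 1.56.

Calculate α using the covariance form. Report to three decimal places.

α = 0.313

Σσ²ᵢ = 1.58² + 0.89² + 1.56² = 5.7221
Covariances σ_ij = r_ij · s_i · s_j:
  σ(Q1,Q2) = 0.18 × 1.58 × 0.89 = 0.2531
  σ(Q1,Q3) = 0.08 × 1.58 × 1.56 = 0.1972
  σ(Q2,Q3) = 0.22 × 0.89 × 1.56 = 0.3054
σ²_T = Σσ²ᵢ + 2·Σσ_ij = 5.7221 + 2 × 0.7557 = 7.2335
α = (3/2)·(1 − 5.7221/7.2335) = 0.313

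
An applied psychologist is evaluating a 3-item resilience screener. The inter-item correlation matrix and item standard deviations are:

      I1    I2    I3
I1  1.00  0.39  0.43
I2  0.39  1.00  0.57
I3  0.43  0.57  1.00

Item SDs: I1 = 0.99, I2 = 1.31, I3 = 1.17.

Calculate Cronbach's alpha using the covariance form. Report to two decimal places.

Cronbach's alpha = 0.72

Σσ²ᵢ = 0.99² + 1.31² + 1.17² = 4.0651
Covariances σ_ij = r_ij · s_i · s_j:
  σ(I1,I2) = 0.39 × 0.99 × 1.31 = 0.5058
  σ(I1,I3) = 0.43 × 0.99 × 1.17 = 0.4981
  σ(I2,I3) = 0.57 × 1.31 × 1.17 = 0.8736
σ²_T = Σσ²ᵢ + 2·Σσ_ij = 4.0651 + 2 × 1.8775 = 7.8201
α = (3/2)·(1 − 4.0651/7.8201) = 0.72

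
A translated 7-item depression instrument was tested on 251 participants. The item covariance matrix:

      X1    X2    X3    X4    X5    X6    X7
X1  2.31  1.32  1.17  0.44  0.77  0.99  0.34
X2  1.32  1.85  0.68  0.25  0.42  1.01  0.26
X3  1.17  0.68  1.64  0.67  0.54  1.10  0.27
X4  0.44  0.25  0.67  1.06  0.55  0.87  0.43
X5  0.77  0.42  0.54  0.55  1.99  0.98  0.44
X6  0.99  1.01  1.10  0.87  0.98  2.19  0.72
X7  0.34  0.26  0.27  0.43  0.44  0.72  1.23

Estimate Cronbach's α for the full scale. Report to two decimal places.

Cronbach's α = 0.82

ΣVar(i) = 2.31 + 1.85 + 1.64 + 1.06 + 1.99 + 2.19 + 1.23 = 12.27
Σ_{i<j} σ_ij = 14.22
σ²_T = 12.27 + 2 × 14.22 = 40.71
α = (k/(k−1))·(1 − ΣVar(i)/σ²_T) = (7/6)·(1 − 12.27/40.71) = 0.82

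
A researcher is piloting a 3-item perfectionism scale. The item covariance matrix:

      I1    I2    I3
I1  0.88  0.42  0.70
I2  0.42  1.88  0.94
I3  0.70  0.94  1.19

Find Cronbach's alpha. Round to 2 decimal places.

Σσ²ᵢ = 0.88 + 1.88 + 1.19 = 3.95
Σ_{i<j} σ_ij = 2.06
σ²_T = 3.95 + 2 × 2.06 = 8.07
α = (k/(k−1))·(1 − Σσ²ᵢ/σ²_T) = (3/2)·(1 − 3.95/8.07) = 0.77

α = 0.77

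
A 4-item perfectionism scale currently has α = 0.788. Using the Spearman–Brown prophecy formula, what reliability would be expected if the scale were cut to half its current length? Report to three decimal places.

Length factor m = 1/2
α' = m·α / (1 − (1−m)·α)
   = 1/2 × 0.788 / (1 − (1 − 1/2) × 0.788)
   = 0.3940 / 0.6060 = 0.650

predicted reliability = 0.650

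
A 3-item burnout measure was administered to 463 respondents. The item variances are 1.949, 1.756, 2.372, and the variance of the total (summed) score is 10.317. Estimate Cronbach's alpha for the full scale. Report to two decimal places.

α = 0.62

ΣVar(i) = 1.949 + 1.756 + 2.372 = 6.077
α = (k/(k−1))·(1 − ΣVar(i)/σ²_T) = (3/2)·(1 − 6.077/10.317) = 0.62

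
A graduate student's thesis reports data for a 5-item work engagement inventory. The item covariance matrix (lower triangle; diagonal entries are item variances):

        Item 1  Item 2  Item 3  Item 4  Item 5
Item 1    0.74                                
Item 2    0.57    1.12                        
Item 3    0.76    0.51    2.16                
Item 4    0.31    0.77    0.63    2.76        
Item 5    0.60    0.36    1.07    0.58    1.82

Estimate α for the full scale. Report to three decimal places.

α = 0.736

Σσ²ᵢ = 0.74 + 1.12 + 2.16 + 2.76 + 1.82 = 8.60
Σ_{i<j} σ_ij = 6.16
σ²_total = 8.60 + 2 × 6.16 = 20.92
α = (k/(k−1))·(1 − Σσ²ᵢ/σ²_total) = (5/4)·(1 − 8.60/20.92) = 0.736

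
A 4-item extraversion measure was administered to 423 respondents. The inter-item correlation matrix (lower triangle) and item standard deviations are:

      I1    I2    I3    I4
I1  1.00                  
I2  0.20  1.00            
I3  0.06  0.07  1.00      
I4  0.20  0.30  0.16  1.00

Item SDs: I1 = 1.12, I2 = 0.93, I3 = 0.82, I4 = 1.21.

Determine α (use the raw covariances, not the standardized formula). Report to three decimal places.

Σσ²ᵢ = 1.12² + 0.93² + 0.82² + 1.21² = 4.2558
Covariances σ_ij = r_ij · s_i · s_j:
  σ(I1,I2) = 0.20 × 1.12 × 0.93 = 0.2083
  σ(I1,I3) = 0.06 × 1.12 × 0.82 = 0.0551
  σ(I1,I4) = 0.20 × 1.12 × 1.21 = 0.2710
  σ(I2,I3) = 0.07 × 0.93 × 0.82 = 0.0534
  σ(I2,I4) = 0.30 × 0.93 × 1.21 = 0.3376
  σ(I3,I4) = 0.16 × 0.82 × 1.21 = 0.1588
σ²_T = Σσ²ᵢ + 2·Σσ_ij = 4.2558 + 2 × 1.0842 = 6.4242
α = (4/3)·(1 − 4.2558/6.4242) = 0.450

α = 0.450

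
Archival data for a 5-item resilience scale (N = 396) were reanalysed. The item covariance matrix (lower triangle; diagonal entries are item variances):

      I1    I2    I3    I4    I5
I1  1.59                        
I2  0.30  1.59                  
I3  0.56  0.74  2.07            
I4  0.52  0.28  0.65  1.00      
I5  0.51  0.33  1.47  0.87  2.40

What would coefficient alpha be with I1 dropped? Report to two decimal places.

Remaining items: I2, I3, I4, I5 (k = 4).
ΣVar(i) = 1.59 + 2.07 + 1.00 + 2.40 = 7.06
Var(T) = 7.06 + 2 × 4.34 = 15.74
α (item deleted) = (4/3)·(1 − 7.06/15.74) = 0.74

coefficient alpha = 0.74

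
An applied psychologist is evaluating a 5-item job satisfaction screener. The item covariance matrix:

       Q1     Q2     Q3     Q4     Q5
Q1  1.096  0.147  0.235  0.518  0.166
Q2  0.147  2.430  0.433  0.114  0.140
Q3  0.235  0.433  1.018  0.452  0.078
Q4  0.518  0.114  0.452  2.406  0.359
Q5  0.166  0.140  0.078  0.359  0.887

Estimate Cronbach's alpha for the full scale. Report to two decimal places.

Cronbach's alpha = 0.50

ΣVar(i) = 1.096 + 2.430 + 1.018 + 2.406 + 0.887 = 7.837
Sum of the distinct covariances = 2.642
σ²_T = 7.837 + 2 × 2.642 = 13.121
α = (k/(k−1))·(1 − ΣVar(i)/σ²_T) = (5/4)·(1 − 7.837/13.121) = 0.50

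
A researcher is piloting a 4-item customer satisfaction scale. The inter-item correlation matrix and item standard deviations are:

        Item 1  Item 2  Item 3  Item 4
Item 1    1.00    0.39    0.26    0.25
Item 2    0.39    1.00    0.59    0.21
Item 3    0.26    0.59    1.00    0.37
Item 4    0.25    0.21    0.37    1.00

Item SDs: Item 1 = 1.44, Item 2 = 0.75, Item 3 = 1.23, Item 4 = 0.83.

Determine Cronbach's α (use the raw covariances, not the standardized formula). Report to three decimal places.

Cronbach's α = 0.640

Σσ²ᵢ = 1.44² + 0.75² + 1.23² + 0.83² = 4.8379
Covariances σ_ij = r_ij · s_i · s_j:
  σ(Item 1,Item 2) = 0.39 × 1.44 × 0.75 = 0.4212
  σ(Item 1,Item 3) = 0.26 × 1.44 × 1.23 = 0.4605
  σ(Item 1,Item 4) = 0.25 × 1.44 × 0.83 = 0.2988
  σ(Item 2,Item 3) = 0.59 × 0.75 × 1.23 = 0.5443
  σ(Item 2,Item 4) = 0.21 × 0.75 × 0.83 = 0.1307
  σ(Item 3,Item 4) = 0.37 × 1.23 × 0.83 = 0.3777
σ²_T = Σσ²ᵢ + 2·Σσ_ij = 4.8379 + 2 × 2.2332 = 9.3043
α = (4/3)·(1 − 4.8379/9.3043) = 0.640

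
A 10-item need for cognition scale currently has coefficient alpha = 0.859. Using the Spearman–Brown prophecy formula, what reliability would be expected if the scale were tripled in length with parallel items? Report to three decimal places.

predicted reliability = 0.948

Length factor m = 3
α' = m·α / (1 + (m−1)·α)
   = 3 × 0.859 / (1 + (3 − 1) × 0.859)
   = 2.5770 / 2.7180 = 0.948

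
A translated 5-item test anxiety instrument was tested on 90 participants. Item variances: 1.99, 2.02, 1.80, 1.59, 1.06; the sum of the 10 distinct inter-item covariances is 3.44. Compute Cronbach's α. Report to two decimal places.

Cronbach's α = 0.56

ΣVar(i) = 1.99 + 2.02 + 1.80 + 1.59 + 1.06 = 8.46
Sum of distinct covariances = 3.44
σ²_T = ΣVar(i) + 2·Σcov = 8.46 + 2 × 3.44 = 15.34
α = (5/4)·(1 − 8.46/15.34) = 0.56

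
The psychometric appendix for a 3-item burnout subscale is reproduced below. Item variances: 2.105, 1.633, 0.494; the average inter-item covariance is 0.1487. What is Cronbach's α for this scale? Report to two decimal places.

sum of item variances = 2.105 + 1.633 + 0.494 = 4.232
Sum of the 3 distinct covariances = 3 × 0.1487 = 0.4461
σ²_total = sum of item variances + 2·Σcov = 4.232 + 2 × 0.4461 = 5.1242
α = (3/2)·(1 − 4.232/5.1242) = 0.26

α = 0.26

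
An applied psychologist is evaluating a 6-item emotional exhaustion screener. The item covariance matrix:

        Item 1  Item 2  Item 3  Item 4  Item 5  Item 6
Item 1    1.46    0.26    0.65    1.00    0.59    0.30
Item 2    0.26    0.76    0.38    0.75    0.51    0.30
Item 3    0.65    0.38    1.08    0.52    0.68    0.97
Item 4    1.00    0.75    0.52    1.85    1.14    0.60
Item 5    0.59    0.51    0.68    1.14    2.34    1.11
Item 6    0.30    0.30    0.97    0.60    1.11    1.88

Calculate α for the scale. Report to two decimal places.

α = 0.81

Σσᵢ² = 1.46 + 0.76 + 1.08 + 1.85 + 2.34 + 1.88 = 9.37
Σ_{i<j} σ_ij = 9.76
Var(T) = 9.37 + 2 × 9.76 = 28.89
α = (k/(k−1))·(1 − Σσᵢ²/Var(T)) = (6/5)·(1 − 9.37/28.89) = 0.81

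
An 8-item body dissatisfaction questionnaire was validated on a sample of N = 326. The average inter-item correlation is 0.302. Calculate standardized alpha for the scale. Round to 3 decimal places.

α = 0.776

Standardized α = k·r̄ / (1 + (k−1)·r̄) = 8 × 0.302 / (1 + 7 × 0.302)
  = 2.4160 / 3.1140 = 0.776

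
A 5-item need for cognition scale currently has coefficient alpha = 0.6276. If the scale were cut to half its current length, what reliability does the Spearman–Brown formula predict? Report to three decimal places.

Length factor m = 1/2
α' = m·α / (1 − (1−m)·α)
   = 1/2 × 0.6276 / (1 − (1 − 1/2) × 0.6276)
   = 0.3138 / 0.6862 = 0.457

predicted reliability = 0.457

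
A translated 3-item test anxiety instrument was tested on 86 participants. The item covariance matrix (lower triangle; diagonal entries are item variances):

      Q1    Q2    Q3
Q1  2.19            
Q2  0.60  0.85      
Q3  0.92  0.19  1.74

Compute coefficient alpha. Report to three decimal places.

Σσᵢ² = 2.19 + 0.85 + 1.74 = 4.78
Sum of the distinct covariances = 1.71
σ²_T = 4.78 + 2 × 1.71 = 8.20
α = (k/(k−1))·(1 − Σσᵢ²/σ²_T) = (3/2)·(1 − 4.78/8.20) = 0.626

α = 0.626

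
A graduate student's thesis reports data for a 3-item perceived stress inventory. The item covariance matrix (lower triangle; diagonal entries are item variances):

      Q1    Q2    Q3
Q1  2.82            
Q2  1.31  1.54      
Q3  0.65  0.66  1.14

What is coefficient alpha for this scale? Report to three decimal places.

Σσ²ᵢ = 2.82 + 1.54 + 1.14 = 5.50
Sum of the distinct covariances = 2.62
Var(T) = 5.50 + 2 × 2.62 = 10.74
α = (k/(k−1))·(1 − Σσ²ᵢ/Var(T)) = (3/2)·(1 − 5.50/10.74) = 0.732

α = 0.732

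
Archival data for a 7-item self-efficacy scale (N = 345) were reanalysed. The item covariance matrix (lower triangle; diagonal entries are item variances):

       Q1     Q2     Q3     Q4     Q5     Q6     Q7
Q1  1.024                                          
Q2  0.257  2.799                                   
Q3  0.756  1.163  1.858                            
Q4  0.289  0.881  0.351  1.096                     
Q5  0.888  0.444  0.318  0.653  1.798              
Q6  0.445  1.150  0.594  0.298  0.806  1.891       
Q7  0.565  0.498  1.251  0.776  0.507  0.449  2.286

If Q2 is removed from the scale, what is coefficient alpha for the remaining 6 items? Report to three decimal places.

Remaining items: Q1, Q3, Q4, Q5, Q6, Q7 (k = 6).
Σσ²ᵢ = 1.024 + 1.858 + 1.096 + 1.798 + 1.891 + 2.286 = 9.953
σ²_total = 9.953 + 2 × 8.946 = 27.845
α (item deleted) = (6/5)·(1 − 9.953/27.845) = 0.771

α = 0.771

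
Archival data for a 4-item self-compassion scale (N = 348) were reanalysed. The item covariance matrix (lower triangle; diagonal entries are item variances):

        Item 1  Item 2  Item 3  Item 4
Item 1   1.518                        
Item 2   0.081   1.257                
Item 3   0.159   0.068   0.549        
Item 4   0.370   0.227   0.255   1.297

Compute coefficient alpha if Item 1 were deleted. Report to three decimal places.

coefficient alpha = 0.393

Remaining items: Item 2, Item 3, Item 4 (k = 3).
Σσ²ᵢ = 1.257 + 0.549 + 1.297 = 3.103
σ²_T = 3.103 + 2 × 0.550 = 4.203
α (item deleted) = (3/2)·(1 − 3.103/4.203) = 0.393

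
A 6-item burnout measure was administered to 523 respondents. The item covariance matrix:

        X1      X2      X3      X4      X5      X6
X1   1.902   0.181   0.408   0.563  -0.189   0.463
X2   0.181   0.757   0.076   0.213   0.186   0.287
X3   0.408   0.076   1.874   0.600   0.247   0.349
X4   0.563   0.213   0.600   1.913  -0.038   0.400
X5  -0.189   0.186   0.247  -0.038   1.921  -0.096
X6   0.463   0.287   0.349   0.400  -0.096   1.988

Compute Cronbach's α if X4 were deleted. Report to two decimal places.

Remaining items: X1, X2, X3, X5, X6 (k = 5).
ΣVar(i) = 1.902 + 0.757 + 1.874 + 1.921 + 1.988 = 8.442
total variance = 8.442 + 2 × 1.912 = 12.266
α (item deleted) = (5/4)·(1 − 8.442/12.266) = 0.39

α = 0.39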